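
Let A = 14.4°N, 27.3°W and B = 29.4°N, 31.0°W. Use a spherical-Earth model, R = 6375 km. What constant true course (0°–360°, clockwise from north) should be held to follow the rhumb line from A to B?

347.2°

Meridional parts: M(φ₁)=+0.2540, M(φ₂)=+0.5373 → ΔM = +0.2832;  Δλ = -0.0646 rad
tan C = Δλ / ΔM = -0.2280 → C = 347.16°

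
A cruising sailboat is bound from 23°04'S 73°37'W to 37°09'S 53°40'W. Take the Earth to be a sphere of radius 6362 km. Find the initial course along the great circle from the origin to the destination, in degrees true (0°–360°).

133.9°

N = sin Δλ·cos φ₂ = +0.2720;  D = cos φ₁ sin φ₂ − sin φ₁ cos φ₂ cos Δλ = -0.2621
initial course = atan2(N, D) = 133.94°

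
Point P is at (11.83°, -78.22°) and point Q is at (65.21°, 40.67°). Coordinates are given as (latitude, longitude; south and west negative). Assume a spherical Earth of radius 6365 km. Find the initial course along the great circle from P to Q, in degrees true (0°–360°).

21.5°

N = sin Δλ·cos φ₂ = +0.3671;  D = cos φ₁ sin φ₂ − sin φ₁ cos φ₂ cos Δλ = +0.9301
initial course = atan2(N, D) = 21.54°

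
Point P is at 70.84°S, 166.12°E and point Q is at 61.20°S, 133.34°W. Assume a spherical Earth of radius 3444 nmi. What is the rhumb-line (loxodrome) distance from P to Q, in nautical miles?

1570 nmi

Rhumb course C = atan2(Δλ, Δψ) with Δψ = ln[tan(π/4+φ₂/2)/tan(π/4+φ₁/2)] = +0.4195, Δλ = +1.0566 → C = 68.34°
d = R·|Δφ| / |cos C| = 3444·0.16825 / 0.36903 = 1570 nmi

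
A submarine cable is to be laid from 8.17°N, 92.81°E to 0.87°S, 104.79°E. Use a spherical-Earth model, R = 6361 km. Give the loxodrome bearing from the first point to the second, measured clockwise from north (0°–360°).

127.1°

Δψ = ln[tan(π/4+φ₂/2)/tan(π/4+φ₁/2)] = -0.1583
Δλ = +0.2091 rad (taken the short way round)
course = atan2(Δλ, Δψ) = 127.12°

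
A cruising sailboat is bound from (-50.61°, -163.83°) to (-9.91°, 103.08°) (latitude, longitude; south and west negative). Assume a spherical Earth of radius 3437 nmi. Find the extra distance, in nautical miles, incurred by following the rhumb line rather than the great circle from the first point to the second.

Great circle: cos σ = sin φ₁ sin φ₂ + cos φ₁ cos φ₂ cos Δλ,  σ = 1.4713 rad → d_gc = 5056.9 nmi
Rhumb line: Δψ = +0.8535, q = Δφ/Δψ = 0.8323, d_rh = R√(Δφ²+q²Δλ²) = 5249.7 nmi
Excess = 5249.7 − 5056.9 = 192.8 ≈ 193 nmi

193 nmi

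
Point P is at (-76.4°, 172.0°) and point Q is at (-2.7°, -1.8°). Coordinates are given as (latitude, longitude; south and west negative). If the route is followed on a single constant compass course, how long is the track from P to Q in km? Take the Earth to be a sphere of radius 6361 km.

14471 km

Rhumb course C = atan2(Δλ, Δψ) with Δψ = ln[tan(π/4+φ₂/2)/tan(π/4+φ₁/2)] = +2.0795, Δλ = -3.0334 → C = 304.43°
d = R·|Δφ| / |cos C| = 6361·1.28631 / 0.56542 = 14471 km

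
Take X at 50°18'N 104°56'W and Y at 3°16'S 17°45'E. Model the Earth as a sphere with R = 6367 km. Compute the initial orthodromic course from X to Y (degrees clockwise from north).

65.8°

N = sin Δλ·cos φ₂ = +0.8403;  D = cos φ₁ sin φ₂ − sin φ₁ cos φ₂ cos Δλ = +0.3784
initial course = atan2(N, D) = 65.76°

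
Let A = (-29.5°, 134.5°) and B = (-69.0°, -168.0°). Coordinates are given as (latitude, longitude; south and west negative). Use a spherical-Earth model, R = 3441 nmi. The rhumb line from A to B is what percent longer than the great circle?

2.6%

Great circle: σ = 0.8927 rad → d_gc = Rσ = 3071.8 nmi
Rhumb: Δφ = -0.6894, Δλ = +1.0036, Δψ = -1.1463, q = Δφ/Δψ = 0.6014 → d_rh = R√(Δφ²+q²Δλ²) = 3152.9 nmi
Excess = (3152.9 − 3071.8) / 3071.8 = 81.1 / 3071.8 = 2.64% ≈ 2.6%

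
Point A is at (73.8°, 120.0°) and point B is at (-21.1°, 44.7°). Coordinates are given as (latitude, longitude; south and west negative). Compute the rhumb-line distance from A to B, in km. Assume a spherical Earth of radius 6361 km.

12101 km

Δψ = ln[tan(π/4+φ₂/2)/tan(π/4+φ₁/2)] = -2.3266;  Δφ = -1.6563 rad,  Δλ = -1.3142 rad
q = Δφ/Δψ = 0.7119
d = R·√(Δφ² + q²Δλ²) = 6361·1.90231 = 12101 km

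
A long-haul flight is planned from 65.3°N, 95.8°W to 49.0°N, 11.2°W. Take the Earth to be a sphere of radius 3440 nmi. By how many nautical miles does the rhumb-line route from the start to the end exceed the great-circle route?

192 nmi

Great circle: cos σ = sin φ₁ sin φ₂ + cos φ₁ cos φ₂ cos Δλ,  σ = 0.7792 rad → d_gc = 2680.5 nmi
Rhumb line: Δψ = -0.5351, q = Δφ/Δψ = 0.5316, d_rh = R√(Δφ²+q²Δλ²) = 2872.3 nmi
Excess = 2872.3 − 2680.5 = 191.8 ≈ 192 nmi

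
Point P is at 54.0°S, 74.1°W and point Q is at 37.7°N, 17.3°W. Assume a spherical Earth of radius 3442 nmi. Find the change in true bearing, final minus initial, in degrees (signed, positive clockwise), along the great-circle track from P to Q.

-12.6°

At departure: θ₁ = atan2(sin Δλ cos φ₂, cos φ₁ sin φ₂ − sin φ₁ cos φ₂ cos Δλ) = 43.00°
At arrival: θ₂ = atan2(sin Δλ cos φ₁, −cos φ₂ sin φ₁ + sin φ₂ cos φ₁ cos Δλ) = 30.44°
Δθ = θ₂ − θ₁ = -12.6°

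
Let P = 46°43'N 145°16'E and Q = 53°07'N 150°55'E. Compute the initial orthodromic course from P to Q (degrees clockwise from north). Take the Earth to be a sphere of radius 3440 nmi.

27.5°

N = sin Δλ·cos φ₂ = +0.0591;  D = cos φ₁ sin φ₂ − sin φ₁ cos φ₂ cos Δλ = +0.1136
initial course = atan2(N, D) = 27.48°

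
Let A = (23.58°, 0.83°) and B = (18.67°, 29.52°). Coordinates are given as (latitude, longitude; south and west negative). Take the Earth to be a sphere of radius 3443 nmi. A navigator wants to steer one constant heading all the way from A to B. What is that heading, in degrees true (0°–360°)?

Δψ = ln[tan(π/4+φ₂/2)/tan(π/4+φ₁/2)] = -0.0919
Δλ = +0.5007 rad (taken the short way round)
course = atan2(Δλ, Δψ) = 100.40°

100.4°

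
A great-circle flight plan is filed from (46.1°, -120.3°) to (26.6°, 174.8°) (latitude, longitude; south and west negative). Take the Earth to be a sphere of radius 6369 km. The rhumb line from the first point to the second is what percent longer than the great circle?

2.1%

Great circle: σ = 0.9451 rad → d_gc = Rσ = 6019.5 km
Rhumb: Δφ = -0.3403, Δλ = -1.1327, Δψ = -0.4269, q = Δφ/Δψ = 0.7972 → d_rh = R√(Δφ²+q²Δλ²) = 6146.4 km
Excess = (6146.4 − 6019.5) / 6019.5 = 126.9 / 6019.5 = 2.11% ≈ 2.1%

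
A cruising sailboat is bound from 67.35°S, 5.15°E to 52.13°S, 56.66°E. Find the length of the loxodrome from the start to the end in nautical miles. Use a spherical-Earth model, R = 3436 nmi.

Rhumb course C = atan2(Δλ, Δψ) with Δψ = ln[tan(π/4+φ₂/2)/tan(π/4+φ₁/2)] = +0.5382, Δλ = +0.8990 → C = 59.09°
d = R·|Δφ| / |cos C| = 3436·0.26564 / 0.51366 = 1777 nmi

1777 nmi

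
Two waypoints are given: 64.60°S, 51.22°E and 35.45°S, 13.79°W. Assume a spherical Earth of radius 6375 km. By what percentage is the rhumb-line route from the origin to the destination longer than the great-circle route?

Great circle: σ = 0.8345 rad → d_gc = Rσ = 5320.0 km
Rhumb: Δφ = +0.5088, Δλ = -1.1346, Δψ = +0.8276, q = Δφ/Δψ = 0.6147 → d_rh = R√(Δφ²+q²Δλ²) = 5503.8 km
Excess = (5503.8 − 5320.0) / 5320.0 = 183.8 / 5320.0 = 3.455% ≈ 3.5%

3.5%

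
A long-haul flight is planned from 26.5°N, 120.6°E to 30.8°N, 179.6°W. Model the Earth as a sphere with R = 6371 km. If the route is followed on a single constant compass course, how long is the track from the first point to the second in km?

Δψ = ln[tan(π/4+φ₂/2)/tan(π/4+φ₁/2)] = +0.0856;  Δφ = +0.0750 rad,  Δλ = +1.0437 rad
q = Δφ/Δψ = 0.8772
d = R·√(Δφ² + q²Δλ²) = 6371·0.91865 = 5853 km

5853 km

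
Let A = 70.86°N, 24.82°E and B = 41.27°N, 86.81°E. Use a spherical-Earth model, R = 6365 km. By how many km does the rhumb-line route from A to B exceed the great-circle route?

168 km

Great circle: cos σ = sin φ₁ sin φ₂ + cos φ₁ cos φ₂ cos Δλ,  σ = 0.7394 rad → d_gc = 4706.2 km
Rhumb line: Δψ = -0.9881, q = Δφ/Δψ = 0.5227, d_rh = R√(Δφ²+q²Δλ²) = 4874.4 km
Excess = 4874.4 − 4706.2 = 168.2 ≈ 168 km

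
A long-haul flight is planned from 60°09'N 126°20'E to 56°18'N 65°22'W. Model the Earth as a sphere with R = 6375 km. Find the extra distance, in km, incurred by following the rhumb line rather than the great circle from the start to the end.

2829 km

Great circle: cos σ = sin φ₁ sin φ₂ + cos φ₁ cos φ₂ cos Δλ,  σ = 1.1027 rad → d_gc = 7029.95 km
Rhumb line: Δψ = -0.1278, q = Δφ/Δψ = 0.5260, d_rh = R√(Δφ²+q²Δλ²) = 9858.53 km
Excess = 9858.53 − 7029.95 = 2828.58 ≈ 2829 km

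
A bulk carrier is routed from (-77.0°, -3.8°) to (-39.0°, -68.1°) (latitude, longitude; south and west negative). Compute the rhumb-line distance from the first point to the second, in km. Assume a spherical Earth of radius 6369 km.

Δψ = ln[tan(π/4+φ₂/2)/tan(π/4+φ₁/2)] = +1.4318;  Δφ = +0.6632 rad,  Δλ = -1.1222 rad
q = Δφ/Δψ = 0.4632
d = R·√(Δφ² + q²Δλ²) = 6369·0.84267 = 5367 km

5367 km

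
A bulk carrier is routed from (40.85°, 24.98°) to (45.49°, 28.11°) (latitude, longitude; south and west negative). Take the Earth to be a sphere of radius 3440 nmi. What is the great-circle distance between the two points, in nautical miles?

310 nmi

cos σ = sin φ₁ sin φ₂ + cos φ₁ cos φ₂ cos Δλ
      = sin(40.85°)sin(45.49°) + cos(40.85°)cos(45.49°)cos(3.13°) = 0.9959
σ = 5.170° → d = Rσ = 3440·0.09023 = 310 nmi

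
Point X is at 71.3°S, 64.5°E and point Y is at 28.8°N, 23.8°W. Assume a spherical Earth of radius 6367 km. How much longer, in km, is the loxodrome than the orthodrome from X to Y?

Great circle: cos σ = sin φ₁ sin φ₂ + cos φ₁ cos φ₂ cos Δλ,  σ = 2.0353 rad → d_gc = 12958.8 km
Rhumb line: Δψ = +2.3292, q = Δφ/Δψ = 0.7501, d_rh = R√(Δφ²+q²Δλ²) = 13338.1 km
Excess = 13338.1 − 12958.8 = 379.3 ≈ 379 km

379 km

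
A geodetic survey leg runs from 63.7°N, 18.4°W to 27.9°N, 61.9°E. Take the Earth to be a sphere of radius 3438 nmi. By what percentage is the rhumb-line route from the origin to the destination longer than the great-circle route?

Great circle: σ = 1.0639 rad → d_gc = Rσ = 3657.7 nmi
Rhumb: Δφ = -0.6248, Δλ = +1.4015, Δψ = -0.9466, q = Δφ/Δψ = 0.6601 → d_rh = R√(Δφ²+q²Δλ²) = 3837.9 nmi
Excess = (3837.9 − 3657.7) / 3657.7 = 180.2 / 3657.7 = 4.93% ≈ 4.9%

4.9%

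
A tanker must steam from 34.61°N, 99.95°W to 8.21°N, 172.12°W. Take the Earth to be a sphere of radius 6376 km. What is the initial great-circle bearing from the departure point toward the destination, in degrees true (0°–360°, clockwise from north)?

266.7°

N = sin Δλ·cos φ₂ = -0.9422;  D = cos φ₁ sin φ₂ − sin φ₁ cos φ₂ cos Δλ = -0.0546
initial course = atan2(N, D) = 266.68°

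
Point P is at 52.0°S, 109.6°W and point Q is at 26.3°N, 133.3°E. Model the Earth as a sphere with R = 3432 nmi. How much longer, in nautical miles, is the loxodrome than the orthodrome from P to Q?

Great circle: cos σ = sin φ₁ sin φ₂ + cos φ₁ cos φ₂ cos Δλ,  σ = 2.2150 rad → d_gc = 7601.9 nmi
Rhumb line: Δψ = +1.5422, q = Δφ/Δψ = 0.8861, d_rh = R√(Δφ²+q²Δλ²) = 7786.5 nmi
Excess = 7786.5 − 7601.9 = 184.6 ≈ 185 nmi

185 nmi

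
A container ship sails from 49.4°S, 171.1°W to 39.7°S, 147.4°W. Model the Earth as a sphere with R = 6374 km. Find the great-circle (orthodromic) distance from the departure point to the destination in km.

2153 km

Haversine: a = sin²(Δφ/2)+cos φ₁ cos φ₂ sin²(Δλ/2) = 0.02826;  σ = 2·atan2(√a,√(1−a))
σ = 19.356° → d = Rσ = 6374·0.33783 = 2153 km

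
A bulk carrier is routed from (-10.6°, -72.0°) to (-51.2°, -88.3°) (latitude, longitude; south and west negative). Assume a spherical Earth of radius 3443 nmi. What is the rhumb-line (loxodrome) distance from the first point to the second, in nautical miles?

2570 nmi

Δψ = ln[tan(π/4+φ₂/2)/tan(π/4+φ₁/2)] = -0.8576;  Δφ = -0.7086 rad,  Δλ = -0.2845 rad
q = Δφ/Δψ = 0.8263
d = R·√(Δφ² + q²Δλ²) = 3443·0.74657 = 2570 nmi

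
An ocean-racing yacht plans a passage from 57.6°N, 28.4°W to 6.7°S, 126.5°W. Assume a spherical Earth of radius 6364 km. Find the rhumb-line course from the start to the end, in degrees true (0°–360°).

Δψ = ln[tan(π/4+φ₂/2)/tan(π/4+φ₁/2)] = -1.3533
Δλ = -1.7122 rad (taken the short way round)
course = atan2(Δλ, Δψ) = 231.68°

231.7°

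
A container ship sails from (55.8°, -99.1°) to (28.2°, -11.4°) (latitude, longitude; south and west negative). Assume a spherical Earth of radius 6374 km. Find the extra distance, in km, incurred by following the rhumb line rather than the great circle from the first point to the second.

Great circle: cos σ = sin φ₁ sin φ₂ + cos φ₁ cos φ₂ cos Δλ,  σ = 1.1476 rad → d_gc = 7314.5 km
Rhumb line: Δψ = -0.6655, q = Δφ/Δψ = 0.7239, d_rh = R√(Δφ²+q²Δλ²) = 7700.8 km
Excess = 7700.8 − 7314.5 = 386.3 ≈ 386 km

386 km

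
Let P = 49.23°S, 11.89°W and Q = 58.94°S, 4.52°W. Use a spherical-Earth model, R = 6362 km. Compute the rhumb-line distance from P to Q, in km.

1179 km

Δψ = ln[tan(π/4+φ₂/2)/tan(π/4+φ₁/2)] = -0.2906;  Δφ = -0.1695 rad,  Δλ = +0.1286 rad
q = Δφ/Δψ = 0.5832
d = R·√(Δφ² + q²Δλ²) = 6362·0.18533 = 1179 km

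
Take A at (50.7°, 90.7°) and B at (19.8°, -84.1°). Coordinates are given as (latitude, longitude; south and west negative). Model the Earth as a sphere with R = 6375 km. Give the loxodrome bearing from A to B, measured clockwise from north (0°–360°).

Meridional parts: M(φ₁)=+1.0298, M(φ₂)=+0.3527 → ΔM = -0.6772;  Δλ = -3.0508 rad
tan C = Δλ / ΔM = +4.5053 → C = 257.49°

257.5°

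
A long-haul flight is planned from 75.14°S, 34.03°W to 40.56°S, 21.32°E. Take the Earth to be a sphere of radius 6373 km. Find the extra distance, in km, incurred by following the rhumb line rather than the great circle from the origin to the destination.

136 km

Great circle: cos σ = sin φ₁ sin φ₂ + cos φ₁ cos φ₂ cos Δλ,  σ = 0.7388 rad → d_gc = 4708.4 km
Rhumb line: Δψ = +1.2614, q = Δφ/Δψ = 0.4785, d_rh = R√(Δφ²+q²Δλ²) = 4844.8 km
Excess = 4844.8 − 4708.4 = 136.4 ≈ 136 km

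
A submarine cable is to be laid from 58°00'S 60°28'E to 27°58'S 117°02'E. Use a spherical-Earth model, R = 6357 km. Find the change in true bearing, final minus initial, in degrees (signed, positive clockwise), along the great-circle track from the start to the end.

At departure: θ₁ = atan2(sin Δλ cos φ₂, cos φ₁ sin φ₂ − sin φ₁ cos φ₂ cos Δλ) = 77.44°
At arrival: θ₂ = atan2(sin Δλ cos φ₁, −cos φ₂ sin φ₁ + sin φ₂ cos φ₁ cos Δλ) = 35.85°
Δθ = θ₂ − θ₁ = -41.6°

-41.6°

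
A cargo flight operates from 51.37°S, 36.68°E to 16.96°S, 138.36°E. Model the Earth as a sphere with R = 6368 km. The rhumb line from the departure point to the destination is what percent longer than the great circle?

Great circle: σ = 1.4636 rad → d_gc = Rσ = 9320.2 km
Rhumb: Δφ = +0.6006, Δλ = +1.7747, Δψ = +0.7480, q = Δφ/Δψ = 0.8029 → d_rh = R√(Δφ²+q²Δλ²) = 9846.6 km
Excess = (9846.6 − 9320.2) / 9320.2 = 526.4 / 9320.2 = 5.648% ≈ 5.6%

5.6%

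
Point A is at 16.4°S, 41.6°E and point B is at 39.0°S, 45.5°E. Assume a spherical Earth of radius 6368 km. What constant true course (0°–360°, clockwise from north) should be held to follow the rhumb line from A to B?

Δψ = ln[tan(π/4+φ₂/2)/tan(π/4+φ₁/2)] = -0.4501
Δλ = +0.0681 rad (taken the short way round)
course = atan2(Δλ, Δψ) = 171.40°

171.4°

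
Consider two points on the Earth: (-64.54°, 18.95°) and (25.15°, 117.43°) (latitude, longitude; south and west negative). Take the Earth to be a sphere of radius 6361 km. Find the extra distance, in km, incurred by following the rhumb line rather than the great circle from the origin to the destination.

Great circle: cos σ = sin φ₁ sin φ₂ + cos φ₁ cos φ₂ cos Δλ,  σ = 2.0276 rad → d_gc = 12897.69 km
Rhumb line: Δψ = +1.9414, q = Δφ/Δψ = 0.8063, d_rh = R√(Δφ²+q²Δλ²) = 13299.18 km
Excess = 13299.18 − 12897.69 = 401.49 ≈ 401 km

401 km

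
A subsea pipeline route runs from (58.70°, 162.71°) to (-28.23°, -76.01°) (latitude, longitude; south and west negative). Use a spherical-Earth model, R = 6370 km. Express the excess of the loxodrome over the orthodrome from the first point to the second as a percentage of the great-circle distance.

3.7%

Great circle: σ = 2.2677 rad → d_gc = Rσ = 14445.1 km
Rhumb: Δφ = -1.5172, Δλ = +2.1167, Δψ = -1.7864, q = Δφ/Δψ = 0.8493 → d_rh = R√(Δφ²+q²Δλ²) = 14985.0 km
Excess = (14985.0 − 14445.1) / 14445.1 = 539.9 / 14445.1 = 3.74% ≈ 3.7%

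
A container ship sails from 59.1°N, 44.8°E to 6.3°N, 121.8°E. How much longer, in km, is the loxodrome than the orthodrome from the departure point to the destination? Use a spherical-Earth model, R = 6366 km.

250 km

Great circle: cos σ = sin φ₁ sin φ₂ + cos φ₁ cos φ₂ cos Δλ,  σ = 1.3603 rad → d_gc = 8659.4 km
Rhumb line: Δψ = -1.1758, q = Δφ/Δψ = 0.7838, d_rh = R√(Δφ²+q²Δλ²) = 8909.4 km
Excess = 8909.4 − 8659.4 = 250.0 ≈ 250 km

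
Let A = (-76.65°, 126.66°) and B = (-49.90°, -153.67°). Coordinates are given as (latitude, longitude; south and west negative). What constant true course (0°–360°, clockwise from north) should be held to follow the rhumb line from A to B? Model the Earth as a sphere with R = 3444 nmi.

50.7°

Meridional parts: M(φ₁)=-2.1453, M(φ₂)=-1.0080 → ΔM = +1.1373;  Δλ = +1.3905 rad
tan C = Δλ / ΔM = +1.2226 → C = 50.72°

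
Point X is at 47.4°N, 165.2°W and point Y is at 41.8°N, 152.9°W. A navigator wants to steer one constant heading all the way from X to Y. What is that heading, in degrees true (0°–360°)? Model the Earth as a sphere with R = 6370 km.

122.6°

Δψ = ln[tan(π/4+φ₂/2)/tan(π/4+φ₁/2)] = -0.1374
Δλ = +0.2147 rad (taken the short way round)
course = atan2(Δλ, Δψ) = 122.63°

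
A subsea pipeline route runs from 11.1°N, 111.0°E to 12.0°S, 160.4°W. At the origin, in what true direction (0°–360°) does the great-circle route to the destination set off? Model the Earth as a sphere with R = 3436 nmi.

102.0°

θ = atan2( sin Δλ·cos φ₂ ,  cos φ₁ sin φ₂ − sin φ₁ cos φ₂ cos Δλ )
  = atan2(+0.9779, -0.2086) = 102.04°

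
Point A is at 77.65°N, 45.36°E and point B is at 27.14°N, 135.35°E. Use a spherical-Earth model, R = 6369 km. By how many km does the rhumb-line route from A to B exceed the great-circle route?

Great circle: cos σ = sin φ₁ sin φ₂ + cos φ₁ cos φ₂ cos Δλ,  σ = 1.1089 rad → d_gc = 7062.6 km
Rhumb line: Δψ = -1.7314, q = Δφ/Δψ = 0.5092, d_rh = R√(Δφ²+q²Δλ²) = 7580.7 km
Excess = 7580.7 − 7062.6 = 518.1 ≈ 518 km

518 km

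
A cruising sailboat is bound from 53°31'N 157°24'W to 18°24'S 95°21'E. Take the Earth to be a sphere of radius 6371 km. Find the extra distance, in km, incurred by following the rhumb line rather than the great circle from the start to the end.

Great circle: cos σ = sin φ₁ sin φ₂ + cos φ₁ cos φ₂ cos Δλ,  σ = 2.0055 rad → d_gc = 12776.7 km
Rhumb line: Δψ = -1.4367, q = Δφ/Δψ = 0.8736, d_rh = R√(Δφ²+q²Δλ²) = 13133.9 km
Excess = 13133.9 − 12776.7 = 357.2 ≈ 357 km

357 km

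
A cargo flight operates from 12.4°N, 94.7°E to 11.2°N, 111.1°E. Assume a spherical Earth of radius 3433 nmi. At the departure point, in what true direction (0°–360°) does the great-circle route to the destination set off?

N = sin Δλ·cos φ₂ = +0.2770;  D = cos φ₁ sin φ₂ − sin φ₁ cos φ₂ cos Δλ = -0.0124
initial course = atan2(N, D) = 92.56°

92.6°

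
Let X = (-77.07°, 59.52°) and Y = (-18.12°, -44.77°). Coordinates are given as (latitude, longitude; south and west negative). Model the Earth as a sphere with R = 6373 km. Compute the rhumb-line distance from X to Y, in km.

Δψ = ln[tan(π/4+φ₂/2)/tan(π/4+φ₁/2)] = +1.8559;  Δφ = +1.0289 rad,  Δλ = -1.8202 rad
q = Δφ/Δψ = 0.5544
d = R·√(Δφ² + q²Δλ²) = 6373·1.44112 = 9184 km

9184 km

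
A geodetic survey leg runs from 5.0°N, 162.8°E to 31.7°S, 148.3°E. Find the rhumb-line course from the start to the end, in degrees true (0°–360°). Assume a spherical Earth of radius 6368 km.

200.7°

Meridional parts: M(φ₁)=+0.0874, M(φ₂)=-0.5839 → ΔM = -0.6712;  Δλ = -0.2531 rad
tan C = Δλ / ΔM = +0.3770 → C = 200.66°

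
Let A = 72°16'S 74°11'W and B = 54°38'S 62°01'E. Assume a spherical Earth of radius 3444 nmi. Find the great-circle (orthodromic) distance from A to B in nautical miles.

Haversine: a = sin²(Δφ/2)+cos φ₁ cos φ₂ sin²(Δλ/2) = 0.17526;  σ = 2·atan2(√a,√(1−a))
σ = 49.498° → d = Rσ = 3444·0.86391 = 2975 nmi

2975 nmi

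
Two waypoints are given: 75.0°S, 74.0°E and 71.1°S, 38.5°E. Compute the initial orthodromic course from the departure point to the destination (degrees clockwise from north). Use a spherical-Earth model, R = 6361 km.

273.0°

θ = atan2( sin Δλ·cos φ₂ ,  cos φ₁ sin φ₂ − sin φ₁ cos φ₂ cos Δλ )
  = atan2(-0.1881, +0.0099) = 273.00°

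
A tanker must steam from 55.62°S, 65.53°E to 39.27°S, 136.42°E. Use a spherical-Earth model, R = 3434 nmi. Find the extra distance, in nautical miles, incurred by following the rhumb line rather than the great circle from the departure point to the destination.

111 nmi

Great circle: cos σ = sin φ₁ sin φ₂ + cos φ₁ cos φ₂ cos Δλ,  σ = 0.8426 rad → d_gc = 2893.5 nmi
Rhumb line: Δψ = +0.4269, q = Δφ/Δψ = 0.6685, d_rh = R√(Δφ²+q²Δλ²) = 3004.5 nmi
Excess = 3004.5 − 2893.5 = 111.0 ≈ 111 nmi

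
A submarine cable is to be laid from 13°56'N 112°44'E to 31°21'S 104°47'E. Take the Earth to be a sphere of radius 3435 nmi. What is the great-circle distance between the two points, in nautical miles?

Haversine: a = sin²(Δφ/2)+cos φ₁ cos φ₂ sin²(Δλ/2) = 0.15218;  σ = 2·atan2(√a,√(1−a))
σ = 45.922° → d = Rσ = 3435·0.80149 = 2753 nmi

2753 nmi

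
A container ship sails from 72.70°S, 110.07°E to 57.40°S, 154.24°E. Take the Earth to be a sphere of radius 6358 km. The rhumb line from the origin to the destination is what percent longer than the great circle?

Great circle: σ = 0.4046 rad → d_gc = Rσ = 2572.4 km
Rhumb: Δφ = +0.2670, Δλ = +0.7709, Δψ = +0.6535, q = Δφ/Δψ = 0.4086 → d_rh = R√(Δφ²+q²Δλ²) = 2625.7 km
Excess = (2625.7 − 2572.4) / 2572.4 = 53.3 / 2572.4 = 2.07% ≈ 2.1%

2.1%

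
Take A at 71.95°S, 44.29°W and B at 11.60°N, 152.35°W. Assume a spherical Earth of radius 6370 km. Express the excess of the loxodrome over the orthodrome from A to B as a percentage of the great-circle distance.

Great circle: σ = 1.8601 rad → d_gc = Rσ = 11848.8 km
Rhumb: Δφ = +1.4582, Δλ = -1.8860, Δψ = +2.0438, q = Δφ/Δψ = 0.7135 → d_rh = R√(Δφ²+q²Δλ²) = 12639.6 km
Excess = (12639.6 − 11848.8) / 11848.8 = 790.8 / 11848.8 = 6.67% ≈ 6.7%

6.7%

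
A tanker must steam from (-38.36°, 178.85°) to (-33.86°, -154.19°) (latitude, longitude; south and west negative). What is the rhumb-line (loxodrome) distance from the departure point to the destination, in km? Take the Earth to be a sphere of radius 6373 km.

2473 km

Δψ = ln[tan(π/4+φ₂/2)/tan(π/4+φ₁/2)] = +0.0973;  Δφ = +0.0785 rad,  Δλ = +0.4705 rad
q = Δφ/Δψ = 0.8075
d = R·√(Δφ² + q²Δλ²) = 6373·0.38797 = 2473 km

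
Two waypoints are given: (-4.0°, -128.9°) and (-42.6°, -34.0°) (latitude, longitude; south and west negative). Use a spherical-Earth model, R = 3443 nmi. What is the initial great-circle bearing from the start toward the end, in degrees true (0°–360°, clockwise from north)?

N = sin Δλ·cos φ₂ = +0.7334;  D = cos φ₁ sin φ₂ − sin φ₁ cos φ₂ cos Δλ = -0.6796
initial course = atan2(N, D) = 132.82°

132.8°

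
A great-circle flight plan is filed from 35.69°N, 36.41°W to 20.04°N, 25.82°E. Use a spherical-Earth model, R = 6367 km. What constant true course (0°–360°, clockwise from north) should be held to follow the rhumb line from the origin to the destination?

Meridional parts: M(φ₁)=+0.6676, M(φ₂)=+0.3571 → ΔM = -0.3105;  Δλ = +1.0861 rad
tan C = Δλ / ΔM = -3.4982 → C = 105.95°

106.0°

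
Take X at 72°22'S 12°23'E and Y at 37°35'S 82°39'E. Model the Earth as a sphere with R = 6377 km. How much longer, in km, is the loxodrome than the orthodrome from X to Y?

246 km

Great circle: cos σ = sin φ₁ sin φ₂ + cos φ₁ cos φ₂ cos Δλ,  σ = 0.8469 rad → d_gc = 5400.7 km
Rhumb line: Δψ = +1.1549, q = Δφ/Δψ = 0.5257, d_rh = R√(Δφ²+q²Δλ²) = 5647.0 km
Excess = 5647.0 − 5400.7 = 246.3 ≈ 246 km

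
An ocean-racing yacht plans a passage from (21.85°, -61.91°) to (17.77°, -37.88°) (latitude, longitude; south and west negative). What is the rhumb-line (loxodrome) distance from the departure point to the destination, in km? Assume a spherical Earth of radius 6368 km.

Rhumb course C = atan2(Δλ, Δψ) with Δψ = ln[tan(π/4+φ₂/2)/tan(π/4+φ₁/2)] = -0.0757, Δλ = +0.4194 → C = 100.23°
d = R·|Δφ| / |cos C| = 6368·0.07121 / 0.17764 = 2553 km

2553 km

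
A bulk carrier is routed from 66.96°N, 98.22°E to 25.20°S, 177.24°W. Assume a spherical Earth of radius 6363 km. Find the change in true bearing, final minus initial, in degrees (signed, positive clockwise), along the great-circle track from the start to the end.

+50.1°

At departure: θ₁ = atan2(sin Δλ cos φ₂, cos φ₁ sin φ₂ − sin φ₁ cos φ₂ cos Δλ) = 105.27°
At arrival: θ₂ = atan2(sin Δλ cos φ₁, −cos φ₂ sin φ₁ + sin φ₂ cos φ₁ cos Δλ) = 155.34°
Δθ = θ₂ − θ₁ = +50.1°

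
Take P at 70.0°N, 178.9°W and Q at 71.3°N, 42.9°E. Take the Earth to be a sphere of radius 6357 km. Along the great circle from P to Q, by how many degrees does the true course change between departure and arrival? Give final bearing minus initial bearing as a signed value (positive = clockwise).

-135.9°

At departure: θ₁ = atan2(sin Δλ cos φ₂, cos φ₁ sin φ₂ − sin φ₁ cos φ₂ cos Δλ) = 338.72°
At arrival: θ₂ = atan2(sin Δλ cos φ₁, −cos φ₂ sin φ₁ + sin φ₂ cos φ₁ cos Δλ) = 202.78°
Δθ = θ₂ − θ₁ = -135.9°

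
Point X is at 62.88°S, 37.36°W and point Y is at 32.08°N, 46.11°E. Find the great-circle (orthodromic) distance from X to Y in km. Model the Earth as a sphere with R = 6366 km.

12821 km

Haversine: a = sin²(Δφ/2)+cos φ₁ cos φ₂ sin²(Δλ/2) = 0.71439;  σ = 2·atan2(√a,√(1−a))
σ = 115.390° → d = Rσ = 6366·2.01394 = 12821 km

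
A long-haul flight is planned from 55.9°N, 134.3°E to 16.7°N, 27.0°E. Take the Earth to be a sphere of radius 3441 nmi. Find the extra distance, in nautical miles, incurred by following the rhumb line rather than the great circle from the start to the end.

368 nmi

Great circle: cos σ = sin φ₁ sin φ₂ + cos φ₁ cos φ₂ cos Δλ,  σ = 1.4925 rad → d_gc = 5135.5 nmi
Rhumb line: Δψ = -0.8862, q = Δφ/Δψ = 0.7720, d_rh = R√(Δφ²+q²Δλ²) = 5503.7 nmi
Excess = 5503.7 − 5135.5 = 368.2 ≈ 368 nmi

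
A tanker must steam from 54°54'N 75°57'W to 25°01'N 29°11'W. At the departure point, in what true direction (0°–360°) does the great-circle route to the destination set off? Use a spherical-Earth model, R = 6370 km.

θ = atan2( sin Δλ·cos φ₂ ,  cos φ₁ sin φ₂ − sin φ₁ cos φ₂ cos Δλ )
  = atan2(+0.6602, -0.2647) = 111.85°

111.8°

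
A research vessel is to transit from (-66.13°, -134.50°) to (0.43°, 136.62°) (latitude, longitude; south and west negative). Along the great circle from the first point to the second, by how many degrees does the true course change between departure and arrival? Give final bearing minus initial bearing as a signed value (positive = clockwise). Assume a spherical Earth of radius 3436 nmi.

Initial bearing θ₁ = atan2(sin Δλ cos φ₂, cos φ₁ sin φ₂ − sin φ₁ cos φ₂ cos Δλ) = 271.20°
Final bearing θ₂ = (initial bearing from the destination back to the start) + 180° = 336.13°
Δθ = θ₂ − θ₁ = +64.9°

+64.9°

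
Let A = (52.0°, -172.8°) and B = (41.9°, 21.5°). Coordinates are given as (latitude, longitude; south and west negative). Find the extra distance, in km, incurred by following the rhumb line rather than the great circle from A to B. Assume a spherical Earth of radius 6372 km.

Great circle: cos σ = sin φ₁ sin φ₂ + cos φ₁ cos φ₂ cos Δλ,  σ = 1.4885 rad → d_gc = 9484.7 km
Rhumb line: Δψ = -0.2593, q = Δφ/Δψ = 0.6797, d_rh = R√(Δφ²+q²Δλ²) = 12576.0 km
Excess = 12576.0 − 9484.7 = 3091.3 ≈ 3091 km

3091 km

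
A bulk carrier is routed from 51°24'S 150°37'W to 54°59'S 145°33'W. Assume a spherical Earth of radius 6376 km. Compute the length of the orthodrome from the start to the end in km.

Haversine: a = sin²(Δφ/2)+cos φ₁ cos φ₂ sin²(Δλ/2) = 0.00168;  σ = 2·atan2(√a,√(1−a))
σ = 4.694° → d = Rσ = 6376·0.08192 = 522 km

522 km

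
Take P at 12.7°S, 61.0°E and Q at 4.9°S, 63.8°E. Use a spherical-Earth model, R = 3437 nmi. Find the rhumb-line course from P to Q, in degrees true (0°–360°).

19.5°

Meridional parts: M(φ₁)=-0.2235, M(φ₂)=-0.0856 → ΔM = +0.1379;  Δλ = +0.0489 rad
tan C = Δλ / ΔM = +0.3545 → C = 19.52°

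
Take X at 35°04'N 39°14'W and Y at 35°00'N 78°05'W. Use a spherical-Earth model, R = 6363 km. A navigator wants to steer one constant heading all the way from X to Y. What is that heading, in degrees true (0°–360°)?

269.9°

Meridional parts: M(φ₁)=+0.6543, M(φ₂)=+0.6528 → ΔM = -0.0014;  Δλ = -0.6781 rad
tan C = Δλ / ΔM = +477.1663 → C = 269.88°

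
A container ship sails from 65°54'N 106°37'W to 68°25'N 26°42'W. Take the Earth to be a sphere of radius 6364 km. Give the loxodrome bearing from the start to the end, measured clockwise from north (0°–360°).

Δψ = ln[tan(π/4+φ₂/2)/tan(π/4+φ₁/2)] = +0.1133
Δλ = +1.3948 rad (taken the short way round)
course = atan2(Δλ, Δψ) = 85.36°

85.4°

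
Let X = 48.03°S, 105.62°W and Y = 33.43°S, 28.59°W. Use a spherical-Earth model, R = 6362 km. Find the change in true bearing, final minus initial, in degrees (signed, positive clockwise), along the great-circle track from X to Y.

At departure: θ₁ = atan2(sin Δλ cos φ₂, cos φ₁ sin φ₂ − sin φ₁ cos φ₂ cos Δλ) = 105.74°
At arrival: θ₂ = atan2(sin Δλ cos φ₁, −cos φ₂ sin φ₁ + sin φ₂ cos φ₁ cos Δλ) = 50.47°
Δθ = θ₂ − θ₁ = -55.3°

-55.3°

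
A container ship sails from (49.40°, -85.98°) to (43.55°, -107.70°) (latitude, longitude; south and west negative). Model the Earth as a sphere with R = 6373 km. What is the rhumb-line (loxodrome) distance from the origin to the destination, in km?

Rhumb course C = atan2(Δλ, Δψ) with Δψ = ln[tan(π/4+φ₂/2)/tan(π/4+φ₁/2)] = -0.1485, Δλ = -0.3791 → C = 248.61°
d = R·|Δφ| / |cos C| = 6373·0.10210 / 0.36467 = 1784 km

1784 km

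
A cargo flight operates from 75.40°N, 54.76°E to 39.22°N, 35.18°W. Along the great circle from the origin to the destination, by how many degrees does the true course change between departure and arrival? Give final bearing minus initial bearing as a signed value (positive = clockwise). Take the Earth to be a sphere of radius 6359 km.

-83.0°

At departure: θ₁ = atan2(sin Δλ cos φ₂, cos φ₁ sin φ₂ − sin φ₁ cos φ₂ cos Δλ) = 281.57°
At arrival: θ₂ = atan2(sin Δλ cos φ₁, −cos φ₂ sin φ₁ + sin φ₂ cos φ₁ cos Δλ) = 198.59°
Δθ = θ₂ − θ₁ = -83.0°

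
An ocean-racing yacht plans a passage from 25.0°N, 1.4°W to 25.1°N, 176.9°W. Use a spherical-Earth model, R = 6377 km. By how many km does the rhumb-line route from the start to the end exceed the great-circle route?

Great circle: cos σ = sin φ₁ sin φ₂ + cos φ₁ cos φ₂ cos Δλ,  σ = 2.2639 rad → d_gc = 14436.8 km
Rhumb line: Δψ = +0.0019, q = Δφ/Δψ = 0.9059, d_rh = R√(Δφ²+q²Δλ²) = 17695.8 km
Excess = 17695.8 − 14436.8 = 3259.0 ≈ 3259 km

3259 km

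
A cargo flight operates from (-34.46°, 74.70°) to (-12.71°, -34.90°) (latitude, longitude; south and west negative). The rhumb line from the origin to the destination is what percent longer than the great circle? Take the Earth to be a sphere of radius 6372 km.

Great circle: σ = 1.7166 rad → d_gc = Rσ = 10938.4 km
Rhumb: Δφ = +0.3796, Δλ = -1.9129, Δψ = +0.4177, q = Δφ/Δψ = 0.9088 → d_rh = R√(Δφ²+q²Δλ²) = 11338.5 km
Excess = (11338.5 − 10938.4) / 10938.4 = 400.1 / 10938.4 = 3.66% ≈ 3.7%

3.7%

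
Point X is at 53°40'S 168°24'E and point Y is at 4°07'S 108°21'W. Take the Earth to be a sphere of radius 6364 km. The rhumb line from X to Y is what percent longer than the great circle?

Great circle: σ = 1.4432 rad → d_gc = Rσ = 9184.3 km
Rhumb: Δφ = +0.8648, Δλ = +1.4530, Δψ = +1.0424, q = Δφ/Δψ = 0.8296 → d_rh = R√(Δφ²+q²Δλ²) = 9441.4 km
Excess = (9441.4 − 9184.3) / 9184.3 = 257.1 / 9184.3 = 2.80% ≈ 2.8%

2.8%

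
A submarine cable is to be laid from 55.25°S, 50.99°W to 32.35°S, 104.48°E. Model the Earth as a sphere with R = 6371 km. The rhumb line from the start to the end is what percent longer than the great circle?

25.0%

Great circle: σ = 1.5692 rad → d_gc = Rσ = 9997.4 km
Rhumb: Δφ = +0.3997, Δλ = +2.7135, Δψ = +0.5646, q = Δφ/Δψ = 0.7079 → d_rh = R√(Δφ²+q²Δλ²) = 12499.6 km
Excess = (12499.6 − 9997.4) / 9997.4 = 2502.2 / 9997.4 = 25.03% ≈ 25.0%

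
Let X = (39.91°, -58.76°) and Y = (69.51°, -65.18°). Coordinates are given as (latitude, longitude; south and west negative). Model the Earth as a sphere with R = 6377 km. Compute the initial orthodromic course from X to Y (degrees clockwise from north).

355.5°

N = sin Δλ·cos φ₂ = -0.0391;  D = cos φ₁ sin φ₂ − sin φ₁ cos φ₂ cos Δλ = +0.4954
initial course = atan2(N, D) = 355.48°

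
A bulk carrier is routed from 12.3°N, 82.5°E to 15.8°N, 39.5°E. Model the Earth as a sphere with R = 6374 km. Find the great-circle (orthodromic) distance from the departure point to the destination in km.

4649 km

cos σ = sin φ₁ sin φ₂ + cos φ₁ cos φ₂ cos Δλ
      = sin(12.30°)sin(15.80°) + cos(12.30°)cos(15.80°)cos(-43.00°) = 0.7456
σ = 41.792° → d = Rσ = 6374·0.72940 = 4649 km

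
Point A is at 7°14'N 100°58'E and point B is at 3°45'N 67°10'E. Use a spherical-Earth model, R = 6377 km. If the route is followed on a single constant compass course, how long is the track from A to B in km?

Rhumb course C = atan2(Δλ, Δψ) with Δψ = ln[tan(π/4+φ₂/2)/tan(π/4+φ₁/2)] = -0.0611, Δλ = -0.5899 → C = 264.09°
d = R·|Δφ| / |cos C| = 6377·0.06080 / 0.10300 = 3764 km

3764 km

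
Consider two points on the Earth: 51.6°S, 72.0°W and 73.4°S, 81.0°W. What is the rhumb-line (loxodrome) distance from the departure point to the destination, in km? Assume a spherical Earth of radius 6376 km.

Rhumb course C = atan2(Δλ, Δψ) with Δψ = ln[tan(π/4+φ₂/2)/tan(π/4+φ₁/2)] = -0.8701, Δλ = -0.1571 → C = 190.23°
d = R·|Δφ| / |cos C| = 6376·0.38048 / 0.98409 = 2465 km

2465 km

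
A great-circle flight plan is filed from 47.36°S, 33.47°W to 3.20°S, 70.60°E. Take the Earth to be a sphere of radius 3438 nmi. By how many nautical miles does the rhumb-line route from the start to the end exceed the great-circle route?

Great circle: cos σ = sin φ₁ sin φ₂ + cos φ₁ cos φ₂ cos Δλ,  σ = 1.6945 rad → d_gc = 5825.6 nmi
Rhumb line: Δψ = +0.8850, q = Δφ/Δψ = 0.8709, d_rh = R√(Δφ²+q²Δλ²) = 6049.6 nmi
Excess = 6049.6 − 5825.6 = 224.0 ≈ 224 nmi

224 nmi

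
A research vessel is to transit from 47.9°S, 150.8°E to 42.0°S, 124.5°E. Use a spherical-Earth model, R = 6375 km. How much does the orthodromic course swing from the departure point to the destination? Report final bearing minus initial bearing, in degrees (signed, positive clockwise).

At departure: θ₁ = atan2(sin Δλ cos φ₂, cos φ₁ sin φ₂ − sin φ₁ cos φ₂ cos Δλ) = 277.90°
At arrival: θ₂ = atan2(sin Δλ cos φ₁, −cos φ₂ sin φ₁ + sin φ₂ cos φ₁ cos Δλ) = 296.67°
Δθ = θ₂ − θ₁ = +18.8°

+18.8°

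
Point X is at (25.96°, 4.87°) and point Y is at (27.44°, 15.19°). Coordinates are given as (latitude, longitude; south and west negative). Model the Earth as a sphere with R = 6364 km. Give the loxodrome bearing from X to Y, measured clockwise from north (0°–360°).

Δψ = ln[tan(π/4+φ₂/2)/tan(π/4+φ₁/2)] = +0.0289
Δλ = +0.1801 rad (taken the short way round)
course = atan2(Δλ, Δψ) = 80.88°

80.9°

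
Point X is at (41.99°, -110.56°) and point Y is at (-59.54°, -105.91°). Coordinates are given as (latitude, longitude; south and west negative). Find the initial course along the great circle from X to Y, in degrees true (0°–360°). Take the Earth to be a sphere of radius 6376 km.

θ = atan2( sin Δλ·cos φ₂ ,  cos φ₁ sin φ₂ − sin φ₁ cos φ₂ cos Δλ )
  = atan2(+0.0411, -0.9787) = 177.60°

177.6°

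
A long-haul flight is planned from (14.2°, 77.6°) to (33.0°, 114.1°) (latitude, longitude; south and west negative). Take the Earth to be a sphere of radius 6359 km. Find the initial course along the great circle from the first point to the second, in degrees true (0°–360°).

N = sin Δλ·cos φ₂ = +0.4989;  D = cos φ₁ sin φ₂ − sin φ₁ cos φ₂ cos Δλ = +0.3626
initial course = atan2(N, D) = 53.99°

54.0°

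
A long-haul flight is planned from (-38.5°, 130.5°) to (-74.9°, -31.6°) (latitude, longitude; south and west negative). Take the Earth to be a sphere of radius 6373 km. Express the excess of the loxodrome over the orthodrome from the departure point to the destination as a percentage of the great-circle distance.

Great circle: σ = 1.1516 rad → d_gc = Rσ = 7339.2 km
Rhumb: Δφ = -0.6353, Δλ = -2.8292, Δψ = -1.2918, q = Δφ/Δψ = 0.4918 → d_rh = R√(Δφ²+q²Δλ²) = 9748.0 km
Excess = (9748.0 − 7339.2) / 7339.2 = 2408.8 / 7339.2 = 32.82% ≈ 32.8%

32.8%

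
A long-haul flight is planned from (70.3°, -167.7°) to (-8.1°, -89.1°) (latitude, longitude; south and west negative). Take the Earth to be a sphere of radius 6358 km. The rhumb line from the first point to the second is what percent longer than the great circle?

3.2%

Great circle: σ = 1.6375 rad → d_gc = Rσ = 10411.5 km
Rhumb: Δφ = -1.3683, Δλ = +1.3718, Δψ = -1.8927, q = Δφ/Δψ = 0.7230 → d_rh = R√(Δφ²+q²Δλ²) = 10744.8 km
Excess = (10744.8 − 10411.5) / 10411.5 = 333.3 / 10411.5 = 3.20% ≈ 3.2%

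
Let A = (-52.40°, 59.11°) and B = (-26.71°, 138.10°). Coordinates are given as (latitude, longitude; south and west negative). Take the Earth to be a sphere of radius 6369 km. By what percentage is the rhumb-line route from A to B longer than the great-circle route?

3.8%

Great circle: σ = 1.0926 rad → d_gc = Rσ = 6958.6 km
Rhumb: Δφ = +0.4484, Δλ = +1.3786, Δψ = +0.5935, q = Δφ/Δψ = 0.7555 → d_rh = R√(Δφ²+q²Δλ²) = 7222.0 km
Excess = (7222.0 − 6958.6) / 6958.6 = 263.4 / 6958.6 = 3.79% ≈ 3.8%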